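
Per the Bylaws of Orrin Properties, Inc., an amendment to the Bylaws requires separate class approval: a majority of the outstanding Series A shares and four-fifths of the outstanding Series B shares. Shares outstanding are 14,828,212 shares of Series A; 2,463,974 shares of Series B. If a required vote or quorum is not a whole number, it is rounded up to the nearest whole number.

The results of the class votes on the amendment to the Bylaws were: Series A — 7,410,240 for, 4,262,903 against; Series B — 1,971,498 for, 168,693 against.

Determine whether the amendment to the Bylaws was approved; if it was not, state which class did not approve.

Series A: a majority of 14828212 is 7414107; 7,414,107 required, 7,410,240 in favor — not approved.
Series B: 4/5 of 2463974 = 1971179.20, rounded up to 1971180; 1,971,180 required, 1,971,498 in favor — approved.

Not approved — the Series A shares did not give the required vote.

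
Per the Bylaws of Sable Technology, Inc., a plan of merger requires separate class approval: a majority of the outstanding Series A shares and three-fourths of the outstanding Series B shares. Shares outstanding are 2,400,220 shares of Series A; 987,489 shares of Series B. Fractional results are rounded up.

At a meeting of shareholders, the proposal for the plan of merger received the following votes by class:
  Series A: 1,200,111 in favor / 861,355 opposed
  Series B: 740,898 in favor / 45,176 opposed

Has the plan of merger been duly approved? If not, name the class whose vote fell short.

Approved — every class gave the required vote.

Series A: a majority of 2400220 is 1200111; 1,200,111 required, 1,200,111 in favor — approved.
Series B: 3/4 of 987489 = 740616.75, rounded up to 740617; 740,617 required, 740,898 in favor — approved.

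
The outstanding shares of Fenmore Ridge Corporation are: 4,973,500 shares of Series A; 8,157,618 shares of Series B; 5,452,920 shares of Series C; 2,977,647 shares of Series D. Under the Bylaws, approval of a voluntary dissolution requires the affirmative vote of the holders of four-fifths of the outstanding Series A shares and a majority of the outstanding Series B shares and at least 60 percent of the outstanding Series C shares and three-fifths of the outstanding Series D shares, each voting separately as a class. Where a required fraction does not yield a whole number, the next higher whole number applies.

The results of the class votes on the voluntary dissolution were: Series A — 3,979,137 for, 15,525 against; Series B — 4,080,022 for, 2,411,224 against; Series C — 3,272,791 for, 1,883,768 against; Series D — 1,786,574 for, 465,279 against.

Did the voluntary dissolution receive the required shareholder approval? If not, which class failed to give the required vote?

Series A: 4/5 of 4973500 = 3978800; 3,978,800 required, 3,979,137 in favor — approved.
Series B: a majority of 8157618 is 4078810; 4,078,810 required, 4,080,022 in favor — approved.
Series C: 3/5 of 5452920 = 3271752; 3,271,752 required, 3,272,791 in favor — approved.
Series D: 3/5 of 2977647 = 1786588.20, rounded up to 1786589; 1,786,589 required, 1,786,574 in favor — not approved.

Not approved — the Series D shares did not give the required vote.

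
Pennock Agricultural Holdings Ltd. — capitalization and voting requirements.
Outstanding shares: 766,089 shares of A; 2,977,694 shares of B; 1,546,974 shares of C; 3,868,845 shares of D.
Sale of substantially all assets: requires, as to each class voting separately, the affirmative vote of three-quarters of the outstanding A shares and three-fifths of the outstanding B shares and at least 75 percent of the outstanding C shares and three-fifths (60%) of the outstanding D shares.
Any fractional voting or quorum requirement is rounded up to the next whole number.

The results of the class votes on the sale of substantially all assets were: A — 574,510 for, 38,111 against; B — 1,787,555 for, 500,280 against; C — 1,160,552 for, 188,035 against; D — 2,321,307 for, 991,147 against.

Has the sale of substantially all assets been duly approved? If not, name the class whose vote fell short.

Not approved — the A shares did not give the required vote.

A: 3/4 of 766089 = 574566.75, rounded up to 574567; 574,567 required, 574,510 in favor — not approved.
B: 3/5 of 2977694 = 1786616.40, rounded up to 1786617; 1,786,617 required, 1,787,555 in favor — approved.
C: 3/4 of 1546974 = 1160230.50, rounded up to 1160231; 1,160,231 required, 1,160,552 in favor — approved.
D: 3/5 of 3868845 = 2321307; 2,321,307 required, 2,321,307 in favor — approved.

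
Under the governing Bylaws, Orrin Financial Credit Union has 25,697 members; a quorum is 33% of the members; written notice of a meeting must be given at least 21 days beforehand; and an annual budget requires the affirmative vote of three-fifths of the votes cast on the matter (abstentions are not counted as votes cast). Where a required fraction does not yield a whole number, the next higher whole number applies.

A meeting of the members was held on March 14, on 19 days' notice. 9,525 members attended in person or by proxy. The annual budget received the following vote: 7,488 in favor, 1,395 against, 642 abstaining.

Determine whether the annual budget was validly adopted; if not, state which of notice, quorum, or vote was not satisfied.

Notice: 19 days given; 21 required. Not satisfied.
Quorum: 33% of 25,697 = 8,480.01, rounded up to 8,481; 9,525 present. Satisfied.
Vote: requires three-fifths of the votes cast (9,525 − 642 abstaining = 8,883); 3/5 of 8883 = 5329.80, rounded up to 5330, so 5,330 needed; 7,488 in favor. Satisfied.

Invalid — notice requirement not satisfied.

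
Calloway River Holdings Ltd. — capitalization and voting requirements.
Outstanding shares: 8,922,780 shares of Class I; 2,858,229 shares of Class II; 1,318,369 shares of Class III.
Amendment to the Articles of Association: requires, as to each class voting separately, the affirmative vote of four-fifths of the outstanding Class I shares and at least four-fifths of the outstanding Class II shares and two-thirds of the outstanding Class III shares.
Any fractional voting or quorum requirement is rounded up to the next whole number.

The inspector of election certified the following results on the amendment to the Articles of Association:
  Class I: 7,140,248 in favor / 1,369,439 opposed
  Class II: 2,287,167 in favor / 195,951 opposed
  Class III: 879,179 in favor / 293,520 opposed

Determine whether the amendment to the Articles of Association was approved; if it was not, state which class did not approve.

Approved — every class gave the required vote.

Class I: 4/5 of 8922780 = 7138224; 7,138,224 required, 7,140,248 in favor — approved.
Class II: 4/5 of 2858229 = 2286583.20, rounded up to 2286584; 2,286,584 required, 2,287,167 in favor — approved.
Class III: 2/3 of 1318369 = 878912.67, rounded up to 878913; 878,913 required, 879,179 in favor — approved.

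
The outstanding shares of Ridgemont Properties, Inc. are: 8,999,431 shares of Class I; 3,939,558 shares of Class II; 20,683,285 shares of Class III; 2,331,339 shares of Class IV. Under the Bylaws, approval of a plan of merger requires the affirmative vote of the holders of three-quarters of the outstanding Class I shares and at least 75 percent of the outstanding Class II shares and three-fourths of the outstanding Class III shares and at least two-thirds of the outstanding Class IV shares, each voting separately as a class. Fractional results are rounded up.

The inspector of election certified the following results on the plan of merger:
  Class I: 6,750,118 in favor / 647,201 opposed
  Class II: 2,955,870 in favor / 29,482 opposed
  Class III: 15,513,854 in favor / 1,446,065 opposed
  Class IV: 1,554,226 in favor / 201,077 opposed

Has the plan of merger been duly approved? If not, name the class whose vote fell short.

Approved — every class gave the required vote.

Class I: 3/4 of 8999431 = 6749573.25, rounded up to 6749574; 6,749,574 required, 6,750,118 in favor — approved.
Class II: 3/4 of 3939558 = 2954668.50, rounded up to 2954669; 2,954,669 required, 2,955,870 in favor — approved.
Class III: 3/4 of 20683285 = 15512463.75, rounded up to 15512464; 15,512,464 required, 15,513,854 in favor — approved.
Class IV: 2/3 of 2331339 = 1554226; 1,554,226 required, 1,554,226 in favor — approved.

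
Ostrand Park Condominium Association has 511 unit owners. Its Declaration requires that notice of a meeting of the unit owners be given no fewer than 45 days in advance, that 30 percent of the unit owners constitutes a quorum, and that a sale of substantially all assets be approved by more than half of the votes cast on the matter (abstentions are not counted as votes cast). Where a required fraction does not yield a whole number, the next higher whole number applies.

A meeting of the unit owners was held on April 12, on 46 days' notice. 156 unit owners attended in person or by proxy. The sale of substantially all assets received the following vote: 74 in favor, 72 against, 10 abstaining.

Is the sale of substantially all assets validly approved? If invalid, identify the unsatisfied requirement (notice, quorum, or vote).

Valid — all requirements satisfied.

Notice: 46 days given; 45 required. Satisfied.
Quorum: 30% of 511 = 153.30, rounded up to 154; 156 present. Satisfied.
Vote: requires a majority of the votes cast (156 − 10 abstaining = 146); a majority of 146 is 74, so 74 needed; 74 in favor. Satisfied.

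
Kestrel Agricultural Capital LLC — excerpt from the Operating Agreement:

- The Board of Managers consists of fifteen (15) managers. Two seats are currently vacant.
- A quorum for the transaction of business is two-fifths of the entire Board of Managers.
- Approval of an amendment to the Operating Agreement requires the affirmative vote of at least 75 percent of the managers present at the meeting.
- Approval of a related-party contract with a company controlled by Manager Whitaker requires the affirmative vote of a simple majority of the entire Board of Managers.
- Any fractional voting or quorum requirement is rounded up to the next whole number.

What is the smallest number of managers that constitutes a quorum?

2/5 of 15 = 6.

6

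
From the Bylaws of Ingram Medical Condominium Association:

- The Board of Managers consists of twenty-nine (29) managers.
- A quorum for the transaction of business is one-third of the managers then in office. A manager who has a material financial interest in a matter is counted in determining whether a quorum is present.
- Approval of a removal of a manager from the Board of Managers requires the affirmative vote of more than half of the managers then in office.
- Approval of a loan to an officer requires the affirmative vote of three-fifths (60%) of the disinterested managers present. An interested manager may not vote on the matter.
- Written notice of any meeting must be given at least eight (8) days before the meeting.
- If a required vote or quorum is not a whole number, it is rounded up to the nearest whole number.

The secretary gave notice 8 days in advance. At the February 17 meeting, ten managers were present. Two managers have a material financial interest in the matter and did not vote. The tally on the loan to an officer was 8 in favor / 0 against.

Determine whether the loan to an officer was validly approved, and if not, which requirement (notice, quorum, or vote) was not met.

Notice: 8 days given; 8 required (8 ≥ 8). Satisfied.
Quorum: 10 present (interested managers count toward quorum); quorum is 10. Satisfied.
Vote: the loan to an officer requires three-fifths of the disinterested managers present (10 − 2 = 8). 3/5 of 8 = 4.80, rounded up to 5, so 5 affirmative votes are needed; 8 voted in favor. Satisfied.

Valid — all requirements satisfied.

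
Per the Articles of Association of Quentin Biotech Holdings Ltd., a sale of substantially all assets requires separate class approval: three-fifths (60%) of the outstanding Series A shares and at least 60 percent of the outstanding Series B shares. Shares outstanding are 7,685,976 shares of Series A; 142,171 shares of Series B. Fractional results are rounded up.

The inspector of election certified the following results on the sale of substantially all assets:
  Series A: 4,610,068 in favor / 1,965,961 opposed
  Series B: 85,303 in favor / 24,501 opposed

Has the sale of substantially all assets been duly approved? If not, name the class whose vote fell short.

Not approved — the Series A shares did not give the required vote.

Series A: 3/5 of 7685976 = 4611585.60, rounded up to 4611586; 4,611,586 required, 4,610,068 in favor — not approved.
Series B: 3/5 of 142171 = 85302.60, rounded up to 85303; 85,303 required, 85,303 in favor — approved.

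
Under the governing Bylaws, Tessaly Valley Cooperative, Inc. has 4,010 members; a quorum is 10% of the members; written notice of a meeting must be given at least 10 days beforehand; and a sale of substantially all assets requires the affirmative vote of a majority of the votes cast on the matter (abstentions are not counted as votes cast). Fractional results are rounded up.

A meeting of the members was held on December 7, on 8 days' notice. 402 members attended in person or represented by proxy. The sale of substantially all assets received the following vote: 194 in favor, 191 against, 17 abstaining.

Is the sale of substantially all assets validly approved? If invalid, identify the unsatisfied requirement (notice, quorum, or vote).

Notice: 8 days given; 10 required. Not satisfied.
Quorum: 10% of 4,010 = 401; 402 present. Satisfied.
Vote: requires a majority of the votes cast (402 − 17 abstaining = 385); a majority of 385 is 193, so 193 needed; 194 in favor. Satisfied.

Invalid — notice requirement not satisfied.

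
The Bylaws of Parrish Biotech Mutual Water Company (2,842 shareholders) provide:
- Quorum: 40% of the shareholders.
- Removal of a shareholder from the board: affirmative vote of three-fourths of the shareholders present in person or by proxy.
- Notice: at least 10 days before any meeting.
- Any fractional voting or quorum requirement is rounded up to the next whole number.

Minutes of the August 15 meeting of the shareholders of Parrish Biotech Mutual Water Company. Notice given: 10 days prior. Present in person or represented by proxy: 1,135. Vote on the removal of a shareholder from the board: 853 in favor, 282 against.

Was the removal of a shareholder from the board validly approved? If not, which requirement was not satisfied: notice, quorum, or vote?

Notice: 10 days given; 10 required. Satisfied.
Quorum: 40% of 2,842 = 1,136.80, rounded up to 1,137; 1,135 present. Not satisfied.
Vote: requires three-fourths of those present (1,135); 3/4 of 1135 = 851.25, rounded up to 852, so 852 needed; 853 in favor. Satisfied.

Invalid — quorum requirement not satisfied.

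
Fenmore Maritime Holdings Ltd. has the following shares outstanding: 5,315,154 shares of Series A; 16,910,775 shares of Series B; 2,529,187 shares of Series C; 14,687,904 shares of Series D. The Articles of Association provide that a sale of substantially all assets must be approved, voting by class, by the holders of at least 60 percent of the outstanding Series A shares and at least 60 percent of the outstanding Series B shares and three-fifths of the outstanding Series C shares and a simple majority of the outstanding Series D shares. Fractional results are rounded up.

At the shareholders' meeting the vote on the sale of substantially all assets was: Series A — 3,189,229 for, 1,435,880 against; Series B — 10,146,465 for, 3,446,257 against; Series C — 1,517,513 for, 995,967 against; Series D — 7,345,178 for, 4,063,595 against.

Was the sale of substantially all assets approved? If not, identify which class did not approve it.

Approved — every class gave the required vote.

Series A: 3/5 of 5315154 = 3189092.40, rounded up to 3189093; 3,189,093 required, 3,189,229 in favor — approved.
Series B: 3/5 of 16910775 = 10146465; 10,146,465 required, 10,146,465 in favor — approved.
Series C: 3/5 of 2529187 = 1517512.20, rounded up to 1517513; 1,517,513 required, 1,517,513 in favor — approved.
Series D: a majority of 14687904 is 7343953; 7,343,953 required, 7,345,178 in favor — approved.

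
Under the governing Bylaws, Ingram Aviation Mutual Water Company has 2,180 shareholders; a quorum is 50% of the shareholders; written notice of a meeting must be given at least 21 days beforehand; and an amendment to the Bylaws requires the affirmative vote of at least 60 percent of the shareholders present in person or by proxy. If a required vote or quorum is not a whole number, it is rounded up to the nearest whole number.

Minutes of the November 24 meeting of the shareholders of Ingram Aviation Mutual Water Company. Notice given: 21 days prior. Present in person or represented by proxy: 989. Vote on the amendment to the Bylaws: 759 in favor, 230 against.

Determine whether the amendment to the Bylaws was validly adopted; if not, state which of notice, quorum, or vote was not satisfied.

Invalid — quorum requirement not satisfied.

Notice: 21 days given; 21 required. Satisfied.
Quorum: 50% of 2,180 = 1,090; 989 present. Not satisfied.
Vote: requires three-fifths of those present (989); 3/5 of 989 = 593.40, rounded up to 594, so 594 needed; 759 in favor. Satisfied.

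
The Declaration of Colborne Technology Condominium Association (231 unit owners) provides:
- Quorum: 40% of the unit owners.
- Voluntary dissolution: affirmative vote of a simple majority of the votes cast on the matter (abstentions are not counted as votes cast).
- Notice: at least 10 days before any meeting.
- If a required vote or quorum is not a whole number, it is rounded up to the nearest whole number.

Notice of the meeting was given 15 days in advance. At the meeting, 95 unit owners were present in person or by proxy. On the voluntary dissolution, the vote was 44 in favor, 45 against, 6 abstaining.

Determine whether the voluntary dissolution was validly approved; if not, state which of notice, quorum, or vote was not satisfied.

Notice: 15 days given; 10 required. Satisfied.
Quorum: 40% of 231 = 92.40, rounded up to 93; 95 present. Satisfied.
Vote: requires a majority of the votes cast (95 − 6 abstaining = 89); a majority of 89 is 45, so 45 needed; 44 in favor. Not satisfied.

Invalid — vote requirement not satisfied.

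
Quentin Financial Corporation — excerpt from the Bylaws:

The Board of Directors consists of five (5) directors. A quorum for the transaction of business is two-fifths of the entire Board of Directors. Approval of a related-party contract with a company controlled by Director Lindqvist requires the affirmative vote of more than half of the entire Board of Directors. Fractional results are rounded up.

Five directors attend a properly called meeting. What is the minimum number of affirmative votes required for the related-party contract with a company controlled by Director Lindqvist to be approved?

The related-party contract with a company controlled by Director Lindqvist requires a majority of the entire Board of Directors (5).
A majority of 5 is 3.

3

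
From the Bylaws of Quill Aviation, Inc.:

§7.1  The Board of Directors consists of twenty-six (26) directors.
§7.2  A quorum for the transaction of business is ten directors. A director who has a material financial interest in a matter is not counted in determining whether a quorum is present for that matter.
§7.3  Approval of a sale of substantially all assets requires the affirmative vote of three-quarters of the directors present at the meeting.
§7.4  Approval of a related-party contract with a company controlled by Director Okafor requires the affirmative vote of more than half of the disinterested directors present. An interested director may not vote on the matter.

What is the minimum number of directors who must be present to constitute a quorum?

The quorum is fixed at 10.

10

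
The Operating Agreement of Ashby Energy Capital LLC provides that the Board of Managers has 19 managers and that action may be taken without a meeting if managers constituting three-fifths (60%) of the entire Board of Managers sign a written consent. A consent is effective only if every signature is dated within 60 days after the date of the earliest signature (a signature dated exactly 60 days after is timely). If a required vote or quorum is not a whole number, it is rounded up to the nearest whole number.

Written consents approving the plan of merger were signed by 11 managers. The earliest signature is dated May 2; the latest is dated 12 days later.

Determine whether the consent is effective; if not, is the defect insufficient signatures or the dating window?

Not effective — insufficient signatures.

Signatures required: three-fifths (60%) of 19 — 3/5 of 19 = 11.40, rounded up to 12, so 12 needed; 11 signed. Insufficient.
Dating window: the latest signature is 12 days after the earliest; the limit is 60 days. Within the window.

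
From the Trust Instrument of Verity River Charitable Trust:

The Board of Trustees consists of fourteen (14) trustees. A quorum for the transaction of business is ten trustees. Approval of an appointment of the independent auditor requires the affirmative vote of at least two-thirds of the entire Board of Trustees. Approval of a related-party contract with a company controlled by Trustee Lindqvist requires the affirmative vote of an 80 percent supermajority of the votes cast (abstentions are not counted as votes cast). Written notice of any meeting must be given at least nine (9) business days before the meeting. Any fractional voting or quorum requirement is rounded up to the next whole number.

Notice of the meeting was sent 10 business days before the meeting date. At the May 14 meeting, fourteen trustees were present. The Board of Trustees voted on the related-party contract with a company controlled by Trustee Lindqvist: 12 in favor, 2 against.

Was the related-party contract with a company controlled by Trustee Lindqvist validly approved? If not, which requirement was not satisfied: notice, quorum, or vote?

Notice: 10 business days given; 9 required (10 ≥ 9). Satisfied.
Quorum: 14 present; quorum is 10. Satisfied.
Vote: the related-party contract with a company controlled by Trustee Lindqvist requires four-fifths of the votes cast (14). 4/5 of 14 = 11.20, rounded up to 12, so 12 affirmative votes are needed; 12 voted in favor. Satisfied.

Valid — all requirements satisfied.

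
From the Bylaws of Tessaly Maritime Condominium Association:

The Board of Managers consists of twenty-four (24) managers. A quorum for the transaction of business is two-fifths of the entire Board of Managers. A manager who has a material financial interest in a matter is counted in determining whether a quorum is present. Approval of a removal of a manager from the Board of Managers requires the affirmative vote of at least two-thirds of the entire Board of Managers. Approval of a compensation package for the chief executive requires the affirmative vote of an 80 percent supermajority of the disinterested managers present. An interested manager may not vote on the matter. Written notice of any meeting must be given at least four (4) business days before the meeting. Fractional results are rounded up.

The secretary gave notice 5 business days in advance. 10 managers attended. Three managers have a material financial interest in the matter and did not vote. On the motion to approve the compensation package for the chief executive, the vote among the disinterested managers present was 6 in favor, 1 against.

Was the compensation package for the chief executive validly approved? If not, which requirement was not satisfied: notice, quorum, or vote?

Valid — all requirements satisfied.

Notice: 5 business days given; 4 required (5 ≥ 4). Satisfied.
Quorum: 10 present (interested managers count toward quorum); quorum is 10. Satisfied.
Vote: the compensation package for the chief executive requires four-fifths of the disinterested managers present (10 − 3 = 7). 4/5 of 7 = 5.60, rounded up to 6, so 6 affirmative votes are needed; 6 voted in favor. Satisfied.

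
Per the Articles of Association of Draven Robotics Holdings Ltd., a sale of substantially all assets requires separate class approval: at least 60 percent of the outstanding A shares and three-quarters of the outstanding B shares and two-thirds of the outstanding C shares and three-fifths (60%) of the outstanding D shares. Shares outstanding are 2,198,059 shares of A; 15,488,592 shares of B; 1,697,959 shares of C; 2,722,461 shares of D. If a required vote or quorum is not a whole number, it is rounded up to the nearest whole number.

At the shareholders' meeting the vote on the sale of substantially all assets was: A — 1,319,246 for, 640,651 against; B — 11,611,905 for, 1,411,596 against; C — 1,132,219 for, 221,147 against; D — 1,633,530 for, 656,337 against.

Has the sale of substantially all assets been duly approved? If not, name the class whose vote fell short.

A: 3/5 of 2198059 = 1318835.40, rounded up to 1318836; 1,318,836 required, 1,319,246 in favor — approved.
B: 3/4 of 15488592 = 11616444; 11,616,444 required, 11,611,905 in favor — not approved.
C: 2/3 of 1697959 = 1131972.67, rounded up to 1131973; 1,131,973 required, 1,132,219 in favor — approved.
D: 3/5 of 2722461 = 1633476.60, rounded up to 1633477; 1,633,477 required, 1,633,530 in favor — approved.

Not approved — the B shares did not give the required vote.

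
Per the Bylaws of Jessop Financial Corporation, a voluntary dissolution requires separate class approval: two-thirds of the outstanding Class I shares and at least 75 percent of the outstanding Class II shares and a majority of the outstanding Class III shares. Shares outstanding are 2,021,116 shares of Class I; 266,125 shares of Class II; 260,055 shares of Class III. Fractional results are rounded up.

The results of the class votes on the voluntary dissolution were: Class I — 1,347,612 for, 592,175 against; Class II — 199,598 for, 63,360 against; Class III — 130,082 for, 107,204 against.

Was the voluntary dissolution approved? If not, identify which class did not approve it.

Approved — every class gave the required vote.

Class I: 2/3 of 2021116 = 1347410.67, rounded up to 1347411; 1,347,411 required, 1,347,612 in favor — approved.
Class II: 3/4 of 266125 = 199593.75, rounded up to 199594; 199,594 required, 199,598 in favor — approved.
Class III: a majority of 260055 is 130028; 130,028 required, 130,082 in favor — approved.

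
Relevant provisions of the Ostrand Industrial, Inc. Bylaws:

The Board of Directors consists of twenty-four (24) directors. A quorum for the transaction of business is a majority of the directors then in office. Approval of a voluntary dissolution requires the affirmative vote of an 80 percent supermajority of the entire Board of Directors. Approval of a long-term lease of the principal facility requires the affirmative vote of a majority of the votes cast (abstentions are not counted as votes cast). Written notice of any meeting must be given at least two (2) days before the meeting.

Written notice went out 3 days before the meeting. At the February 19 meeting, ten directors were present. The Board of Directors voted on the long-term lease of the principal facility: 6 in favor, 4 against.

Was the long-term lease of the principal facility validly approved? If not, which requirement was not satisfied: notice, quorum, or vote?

Notice: 3 days given; 2 required (3 ≥ 2). Satisfied.
Quorum: 10 present; quorum is 13. Not satisfied.
Vote: the long-term lease of the principal facility requires a majority of the votes cast (10). A majority of 10 is 6, so 6 affirmative votes are needed; 6 voted in favor. Satisfied. (Moot — without a quorum no business can be validly transacted.)

Invalid — quorum requirement not satisfied.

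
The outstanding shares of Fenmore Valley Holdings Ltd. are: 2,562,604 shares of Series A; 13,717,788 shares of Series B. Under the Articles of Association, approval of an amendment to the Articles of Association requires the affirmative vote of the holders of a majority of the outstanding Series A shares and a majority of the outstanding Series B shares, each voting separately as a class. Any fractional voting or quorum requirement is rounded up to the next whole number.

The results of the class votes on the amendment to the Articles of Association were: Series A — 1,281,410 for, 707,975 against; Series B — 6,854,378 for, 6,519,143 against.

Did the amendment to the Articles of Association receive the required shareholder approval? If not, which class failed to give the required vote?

Series A: a majority of 2562604 is 1281303; 1,281,303 required, 1,281,410 in favor — approved.
Series B: a majority of 13717788 is 6858895; 6,858,895 required, 6,854,378 in favor — not approved.

Not approved — the Series B shares did not give the required vote.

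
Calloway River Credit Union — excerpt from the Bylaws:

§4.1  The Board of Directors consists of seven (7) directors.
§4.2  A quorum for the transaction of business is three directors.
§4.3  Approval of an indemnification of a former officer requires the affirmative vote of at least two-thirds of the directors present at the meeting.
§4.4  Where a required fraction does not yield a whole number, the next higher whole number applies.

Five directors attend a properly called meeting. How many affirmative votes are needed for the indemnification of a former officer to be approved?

The indemnification of a former officer requires two-thirds of the directors present (5).
2/3 of 5 = 3.33, rounded up to 4.

4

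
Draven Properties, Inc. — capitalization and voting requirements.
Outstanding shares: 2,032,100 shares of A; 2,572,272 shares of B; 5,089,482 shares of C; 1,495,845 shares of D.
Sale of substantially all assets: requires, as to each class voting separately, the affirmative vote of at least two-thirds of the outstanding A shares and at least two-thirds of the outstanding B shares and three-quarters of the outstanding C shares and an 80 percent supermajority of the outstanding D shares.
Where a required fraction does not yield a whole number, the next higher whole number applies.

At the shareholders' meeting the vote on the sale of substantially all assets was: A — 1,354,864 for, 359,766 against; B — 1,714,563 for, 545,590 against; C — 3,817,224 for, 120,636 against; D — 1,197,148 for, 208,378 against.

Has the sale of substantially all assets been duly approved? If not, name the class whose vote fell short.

A: 2/3 of 2032100 = 1354733.33, rounded up to 1354734; 1,354,734 required, 1,354,864 in favor — approved.
B: 2/3 of 2572272 = 1714848; 1,714,848 required, 1,714,563 in favor — not approved.
C: 3/4 of 5089482 = 3817111.50, rounded up to 3817112; 3,817,112 required, 3,817,224 in favor — approved.
D: 4/5 of 1495845 = 1196676; 1,196,676 required, 1,197,148 in favor — approved.

Not approved — the B shares did not give the required vote.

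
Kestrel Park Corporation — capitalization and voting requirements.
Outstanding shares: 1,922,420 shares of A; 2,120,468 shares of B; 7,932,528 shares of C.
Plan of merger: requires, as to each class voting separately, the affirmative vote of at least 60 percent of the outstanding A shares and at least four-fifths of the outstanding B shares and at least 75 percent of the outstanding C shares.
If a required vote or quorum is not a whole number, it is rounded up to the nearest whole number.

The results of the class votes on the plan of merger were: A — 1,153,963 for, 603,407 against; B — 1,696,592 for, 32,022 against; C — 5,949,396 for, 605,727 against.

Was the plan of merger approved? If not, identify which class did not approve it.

Approved — every class gave the required vote.

A: 3/5 of 1922420 = 1153452; 1,153,452 required, 1,153,963 in favor — approved.
B: 4/5 of 2120468 = 1696374.40, rounded up to 1696375; 1,696,375 required, 1,696,592 in favor — approved.
C: 3/4 of 7932528 = 5949396; 5,949,396 required, 5,949,396 in favor — approved.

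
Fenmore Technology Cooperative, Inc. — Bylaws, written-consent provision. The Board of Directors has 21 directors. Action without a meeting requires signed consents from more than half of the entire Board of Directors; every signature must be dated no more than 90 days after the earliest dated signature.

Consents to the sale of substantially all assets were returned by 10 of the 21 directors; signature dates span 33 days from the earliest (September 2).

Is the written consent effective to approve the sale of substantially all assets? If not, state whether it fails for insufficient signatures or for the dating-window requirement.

Not effective — insufficient signatures.

Signatures required: more than half of 21 — a majority of 21 is 11, so 11 needed; 10 signed. Insufficient.
Dating window: the latest signature is 33 days after the earliest; the limit is 90 days. Within the window.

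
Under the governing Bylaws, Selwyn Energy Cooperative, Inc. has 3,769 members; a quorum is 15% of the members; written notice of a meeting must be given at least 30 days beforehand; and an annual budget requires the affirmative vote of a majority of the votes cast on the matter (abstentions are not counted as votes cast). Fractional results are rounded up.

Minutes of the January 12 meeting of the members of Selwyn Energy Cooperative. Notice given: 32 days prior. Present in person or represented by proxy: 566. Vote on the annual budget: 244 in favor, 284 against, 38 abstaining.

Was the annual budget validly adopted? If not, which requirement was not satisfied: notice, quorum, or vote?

Invalid — vote requirement not satisfied.

Notice: 32 days given; 30 required. Satisfied.
Quorum: 15% of 3,769 = 565.35, rounded up to 566; 566 present. Satisfied.
Vote: requires a majority of the votes cast (566 − 38 abstaining = 528); a majority of 528 is 265, so 265 needed; 244 in favor. Not satisfied.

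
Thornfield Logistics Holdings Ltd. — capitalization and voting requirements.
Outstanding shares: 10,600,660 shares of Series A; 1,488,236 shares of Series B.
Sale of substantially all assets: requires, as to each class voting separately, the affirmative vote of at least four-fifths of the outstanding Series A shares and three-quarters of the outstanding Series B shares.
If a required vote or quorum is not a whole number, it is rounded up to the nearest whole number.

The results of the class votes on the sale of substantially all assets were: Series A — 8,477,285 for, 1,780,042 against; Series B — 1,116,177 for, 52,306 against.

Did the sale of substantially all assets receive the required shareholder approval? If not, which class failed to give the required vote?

Not approved — the Series A shares did not give the required vote.

Series A: 4/5 of 10600660 = 8480528; 8,480,528 required, 8,477,285 in favor — not approved.
Series B: 3/4 of 1488236 = 1116177; 1,116,177 required, 1,116,177 in favor — approved.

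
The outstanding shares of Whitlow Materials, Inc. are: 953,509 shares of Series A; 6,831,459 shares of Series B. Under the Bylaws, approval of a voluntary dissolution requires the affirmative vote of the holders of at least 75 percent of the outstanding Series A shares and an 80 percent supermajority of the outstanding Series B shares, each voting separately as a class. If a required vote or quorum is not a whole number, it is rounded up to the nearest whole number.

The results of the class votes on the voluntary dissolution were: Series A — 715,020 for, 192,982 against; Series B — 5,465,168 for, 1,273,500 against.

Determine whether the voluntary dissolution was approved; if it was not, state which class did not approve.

Series A: 3/4 of 953509 = 715131.75, rounded up to 715132; 715,132 required, 715,020 in favor — not approved.
Series B: 4/5 of 6831459 = 5465167.20, rounded up to 5465168; 5,465,168 required, 5,465,168 in favor — approved.

Not approved — the Series A shares did not give the required vote.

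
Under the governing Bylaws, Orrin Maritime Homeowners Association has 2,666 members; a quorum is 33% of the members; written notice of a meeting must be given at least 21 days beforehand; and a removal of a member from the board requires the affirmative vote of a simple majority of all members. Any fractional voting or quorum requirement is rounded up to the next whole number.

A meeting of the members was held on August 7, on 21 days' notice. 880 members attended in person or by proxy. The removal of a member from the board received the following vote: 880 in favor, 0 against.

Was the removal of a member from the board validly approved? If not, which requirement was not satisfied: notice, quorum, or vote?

Invalid — vote requirement not satisfied.

Notice: 21 days given; 21 required. Satisfied.
Quorum: 33% of 2,666 = 879.78, rounded up to 880; 880 present. Satisfied.
Vote: requires a majority of all members (2,666); a majority of 2666 is 1334, so 1,334 needed; 880 in favor. Not satisfied.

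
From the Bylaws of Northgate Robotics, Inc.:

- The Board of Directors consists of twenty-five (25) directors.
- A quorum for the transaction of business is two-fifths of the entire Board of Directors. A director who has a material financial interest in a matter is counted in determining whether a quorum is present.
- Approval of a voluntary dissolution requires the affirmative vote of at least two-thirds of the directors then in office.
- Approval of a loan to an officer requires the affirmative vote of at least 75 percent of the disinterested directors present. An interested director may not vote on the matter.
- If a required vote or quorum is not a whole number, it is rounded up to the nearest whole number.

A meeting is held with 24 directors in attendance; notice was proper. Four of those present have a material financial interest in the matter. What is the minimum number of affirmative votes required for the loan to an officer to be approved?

15

The loan to an officer requires three-fourths of the disinterested directors present (24 − 4 = 20).
3/4 of 20 = 15.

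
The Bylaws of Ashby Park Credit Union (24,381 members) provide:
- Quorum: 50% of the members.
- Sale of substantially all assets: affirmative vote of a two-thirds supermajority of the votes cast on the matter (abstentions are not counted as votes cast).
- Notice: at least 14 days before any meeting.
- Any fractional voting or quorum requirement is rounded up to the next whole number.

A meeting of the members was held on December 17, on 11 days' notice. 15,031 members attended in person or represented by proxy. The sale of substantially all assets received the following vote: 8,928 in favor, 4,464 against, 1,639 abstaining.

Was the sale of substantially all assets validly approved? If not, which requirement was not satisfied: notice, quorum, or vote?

Invalid — notice requirement not satisfied.

Notice: 11 days given; 14 required. Not satisfied.
Quorum: 50% of 24,381 = 12,190.50, rounded up to 12,191; 15,031 present. Satisfied.
Vote: requires two-thirds of the votes cast (15,031 − 1,639 abstaining = 13,392); 2/3 of 13392 = 8928, so 8,928 needed; 8,928 in favor. Satisfied.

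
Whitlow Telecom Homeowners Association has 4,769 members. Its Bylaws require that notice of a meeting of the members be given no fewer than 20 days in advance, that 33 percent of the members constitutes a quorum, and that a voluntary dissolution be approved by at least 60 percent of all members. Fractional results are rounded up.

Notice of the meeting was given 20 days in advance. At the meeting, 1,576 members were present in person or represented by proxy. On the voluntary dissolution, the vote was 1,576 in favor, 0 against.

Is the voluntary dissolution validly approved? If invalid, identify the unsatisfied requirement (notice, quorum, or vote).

Invalid — vote requirement not satisfied.

Notice: 20 days given; 20 required. Satisfied.
Quorum: 33% of 4,769 = 1,573.77, rounded up to 1,574; 1,576 present. Satisfied.
Vote: requires three-fifths of all members (4,769); 3/5 of 4769 = 2861.40, rounded up to 2862, so 2,862 needed; 1,576 in favor. Not satisfied.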